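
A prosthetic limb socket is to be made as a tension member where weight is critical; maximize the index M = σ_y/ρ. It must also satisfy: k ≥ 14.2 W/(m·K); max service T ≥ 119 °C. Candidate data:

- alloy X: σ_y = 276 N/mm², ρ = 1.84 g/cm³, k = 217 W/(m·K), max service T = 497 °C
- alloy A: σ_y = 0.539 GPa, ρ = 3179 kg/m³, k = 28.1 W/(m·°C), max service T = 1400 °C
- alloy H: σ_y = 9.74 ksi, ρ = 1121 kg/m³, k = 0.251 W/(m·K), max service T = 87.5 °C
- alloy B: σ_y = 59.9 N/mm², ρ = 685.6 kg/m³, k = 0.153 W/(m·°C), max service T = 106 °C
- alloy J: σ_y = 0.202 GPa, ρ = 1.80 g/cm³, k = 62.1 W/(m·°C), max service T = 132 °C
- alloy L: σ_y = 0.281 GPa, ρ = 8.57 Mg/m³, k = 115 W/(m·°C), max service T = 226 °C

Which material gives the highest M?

Screen on constraints: k ≥ 14.2 W/(m·K); max service T ≥ 119 °C. Survivors: alloy X, alloy A, alloy J, alloy L.
Putting every candidate on a common basis:
  alloy X: σ_y = 276.0 MPa, ρ = 1840 kg/m³
  alloy A: σ_y = 539.0 MPa, ρ = 3179 kg/m³
  alloy J: σ_y = 202.0 MPa, ρ = 1800 kg/m³
  alloy L: σ_y = 281.0 MPa, ρ = 8570 kg/m³
  alloy A: M = 170 kN·m/kg
  alloy X: M = 150 kN·m/kg
  alloy J: M = 112 kN·m/kg
  alloy L: M = 32.8 kN·m/kg
The maximum is for alloy A.

alloy A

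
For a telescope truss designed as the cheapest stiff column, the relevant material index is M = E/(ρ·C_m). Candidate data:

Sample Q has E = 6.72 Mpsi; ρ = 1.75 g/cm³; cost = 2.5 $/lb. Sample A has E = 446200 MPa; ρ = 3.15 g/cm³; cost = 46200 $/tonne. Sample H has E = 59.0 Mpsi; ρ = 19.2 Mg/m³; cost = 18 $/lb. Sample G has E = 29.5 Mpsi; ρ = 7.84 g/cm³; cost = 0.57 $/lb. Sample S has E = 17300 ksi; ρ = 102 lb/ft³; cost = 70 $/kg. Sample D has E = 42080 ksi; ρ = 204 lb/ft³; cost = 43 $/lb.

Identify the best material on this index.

sample G

In SI units:
  sample Q: E = 46.33 GPa, ρ = 1750 kg/m³, cost = 5.511 $/kg
  sample A: E = 446.2 GPa, ρ = 3150 kg/m³, cost = 46.20 $/kg
  sample H: E = 406.8 GPa, ρ = 19200 kg/m³, cost = 39.68 $/kg
  sample G: E = 203.4 GPa, ρ = 7840 kg/m³, cost = 1.257 $/kg
  sample S: E = 119.3 GPa, ρ = 1634 kg/m³, cost = 70.00 $/kg
  sample D: E = 290.1 GPa, ρ = 3268 kg/m³, cost = 94.80 $/kg
  sample G: M = 20.6 MN·m per $
  sample Q: M = 4.80 MN·m per $
  sample A: M = 3.07 MN·m per $
  sample S: M = 1.04 MN·m per $
  sample D: M = 0.937 MN·m per $
  sample H: M = 0.534 MN·m per $
The maximum is for sample G.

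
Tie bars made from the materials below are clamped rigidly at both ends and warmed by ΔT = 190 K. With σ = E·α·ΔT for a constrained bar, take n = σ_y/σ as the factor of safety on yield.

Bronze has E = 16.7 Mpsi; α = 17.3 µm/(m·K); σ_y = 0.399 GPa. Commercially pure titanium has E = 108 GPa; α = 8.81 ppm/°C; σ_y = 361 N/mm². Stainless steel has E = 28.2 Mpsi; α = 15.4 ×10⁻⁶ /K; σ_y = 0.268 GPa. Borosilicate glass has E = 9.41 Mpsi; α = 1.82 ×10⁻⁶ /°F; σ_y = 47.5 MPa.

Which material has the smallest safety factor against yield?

stainless steel

Per material, after unit conversion:
  bronze: E = 115.1, α = 17.3, σ_y = 399.0 → σ = 378 MPa, n = 1.05
  commercially pure titanium: E = 108.0, α = 8.81, σ_y = 361.0 → σ = 181 MPa, n = 2.00
  stainless steel: E = 194.4, α = 15.4, σ_y = 268.0 → σ = 569 MPa, n = 0.471
  borosilicate glass: E = 64.88, α = 3.28, σ_y = 47.50 → σ = 40.4 MPa, n = 1.18
The minimum is stainless steel at n = 0.471.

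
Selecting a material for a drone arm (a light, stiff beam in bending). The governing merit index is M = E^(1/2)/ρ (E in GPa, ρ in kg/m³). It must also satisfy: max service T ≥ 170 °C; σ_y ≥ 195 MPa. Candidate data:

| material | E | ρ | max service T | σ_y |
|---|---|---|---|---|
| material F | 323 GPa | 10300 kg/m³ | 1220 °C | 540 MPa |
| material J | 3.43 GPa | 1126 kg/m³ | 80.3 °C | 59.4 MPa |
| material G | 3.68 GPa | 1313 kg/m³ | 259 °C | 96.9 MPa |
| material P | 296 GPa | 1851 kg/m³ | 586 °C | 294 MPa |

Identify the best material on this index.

material P

Screen on constraints: max service T ≥ 170 °C; σ_y ≥ 195 MPa. Survivors: material F, material P.
Evaluate M for each candidate:
  material P: M = 9.29×10⁻³
  material F: M = 1.74×10⁻³
The maximum is for material P.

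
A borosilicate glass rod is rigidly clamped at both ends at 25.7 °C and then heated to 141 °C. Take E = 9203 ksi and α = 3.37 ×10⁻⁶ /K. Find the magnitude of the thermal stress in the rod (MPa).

24.7 MPa

E = 9203 ksi = 63.45 GPa.
ΔT = 115.3 K. Constrained thermal stress σ = E·α·ΔT = 63.45×10³ MPa × 3.37×10⁻⁶ × 115.3 = 24.7 MPa (compressive).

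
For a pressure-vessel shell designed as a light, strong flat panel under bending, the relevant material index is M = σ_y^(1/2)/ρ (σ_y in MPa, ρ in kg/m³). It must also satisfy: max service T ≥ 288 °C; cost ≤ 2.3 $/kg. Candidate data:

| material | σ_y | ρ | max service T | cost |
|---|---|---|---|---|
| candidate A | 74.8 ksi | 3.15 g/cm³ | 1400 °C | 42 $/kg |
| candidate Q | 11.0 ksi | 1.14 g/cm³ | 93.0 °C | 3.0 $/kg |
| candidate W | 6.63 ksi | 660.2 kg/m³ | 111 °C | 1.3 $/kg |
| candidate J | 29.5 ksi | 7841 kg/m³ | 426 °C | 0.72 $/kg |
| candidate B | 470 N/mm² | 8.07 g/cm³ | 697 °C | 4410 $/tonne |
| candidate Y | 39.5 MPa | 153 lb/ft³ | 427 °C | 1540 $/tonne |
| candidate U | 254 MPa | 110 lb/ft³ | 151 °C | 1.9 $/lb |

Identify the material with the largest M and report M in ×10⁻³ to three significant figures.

candidate Y, M = 2.56×10⁻³

Screen on constraints: max service T ≥ 288 °C; cost ≤ 2.3 $/kg. Survivors: candidate J, candidate Y.
Putting every candidate on a common basis:
  candidate J: σ_y = 203.4 MPa, ρ = 7841 kg/m³
  candidate Y: σ_y = 39.50 MPa, ρ = 2451 kg/m³
  candidate Y: M = 2.56×10⁻³
  candidate J: M = 1.82×10⁻³
Candidate Y ranks first.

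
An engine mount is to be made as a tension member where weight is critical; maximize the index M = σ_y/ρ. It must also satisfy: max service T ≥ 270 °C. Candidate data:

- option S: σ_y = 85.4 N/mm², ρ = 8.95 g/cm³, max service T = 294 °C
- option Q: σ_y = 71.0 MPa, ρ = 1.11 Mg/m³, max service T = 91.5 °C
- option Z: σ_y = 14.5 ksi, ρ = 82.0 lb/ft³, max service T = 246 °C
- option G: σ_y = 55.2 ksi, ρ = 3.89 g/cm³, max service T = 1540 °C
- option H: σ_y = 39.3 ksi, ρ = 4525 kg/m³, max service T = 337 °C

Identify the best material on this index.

Screen on constraints: max service T ≥ 270 °C. Survivors: option S, option G, option H.
Normalizing units and computing the index:
  option S: σ_y = 85.40 MPa, ρ = 8950 kg/m³
  option G: σ_y = 380.6 MPa, ρ = 3890 kg/m³
  option H: σ_y = 271.0 MPa, ρ = 4525 kg/m³
  option G: M = 97.8 kN·m/kg
  option H: M = 59.9 kN·m/kg
  option S: M = 9.54 kN·m/kg
Option G ranks first.

option G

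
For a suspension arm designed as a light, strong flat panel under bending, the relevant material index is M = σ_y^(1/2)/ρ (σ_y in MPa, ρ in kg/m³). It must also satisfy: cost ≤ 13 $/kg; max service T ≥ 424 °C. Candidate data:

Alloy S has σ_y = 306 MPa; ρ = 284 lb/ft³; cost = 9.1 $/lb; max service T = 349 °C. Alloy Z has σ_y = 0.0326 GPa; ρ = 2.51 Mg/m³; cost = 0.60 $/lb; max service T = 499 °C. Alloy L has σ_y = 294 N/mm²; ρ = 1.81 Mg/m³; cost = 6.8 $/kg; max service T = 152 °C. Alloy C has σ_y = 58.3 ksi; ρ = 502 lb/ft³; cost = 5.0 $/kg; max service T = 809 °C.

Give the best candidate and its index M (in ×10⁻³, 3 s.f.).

alloy C, M = 2.49×10⁻³

Screen on constraints: cost ≤ 13 $/kg; max service T ≥ 424 °C. Survivors: alloy Z, alloy C.
Putting every candidate on a common basis:
  alloy Z: σ_y = 32.60 MPa, ρ = 2510 kg/m³
  alloy C: σ_y = 402.0 MPa, ρ = 8041 kg/m³
  alloy C: M = 2.49×10⁻³
  alloy Z: M = 2.27×10⁻³
Alloy C ranks first.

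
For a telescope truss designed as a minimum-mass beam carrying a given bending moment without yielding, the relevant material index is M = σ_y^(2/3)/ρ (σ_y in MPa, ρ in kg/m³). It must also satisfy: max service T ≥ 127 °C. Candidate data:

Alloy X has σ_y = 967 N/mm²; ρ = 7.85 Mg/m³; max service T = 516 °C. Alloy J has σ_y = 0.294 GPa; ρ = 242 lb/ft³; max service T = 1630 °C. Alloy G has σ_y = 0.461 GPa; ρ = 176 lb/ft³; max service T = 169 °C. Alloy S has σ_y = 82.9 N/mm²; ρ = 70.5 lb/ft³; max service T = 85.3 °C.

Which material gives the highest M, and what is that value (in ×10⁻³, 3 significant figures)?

alloy G, M = 21.2×10⁻³

Screen on constraints: max service T ≥ 127 °C. Survivors: alloy X, alloy J, alloy G.
Putting every candidate on a common basis:
  alloy X: σ_y = 967.0 MPa, ρ = 7850 kg/m³
  alloy J: σ_y = 294.0 MPa, ρ = 3876 kg/m³
  alloy G: σ_y = 461.0 MPa, ρ = 2819 kg/m³
  alloy G: M = 21.2×10⁻³
  alloy X: M = 12.5×10⁻³
  alloy J: M = 11.4×10⁻³
Alloy G ranks first.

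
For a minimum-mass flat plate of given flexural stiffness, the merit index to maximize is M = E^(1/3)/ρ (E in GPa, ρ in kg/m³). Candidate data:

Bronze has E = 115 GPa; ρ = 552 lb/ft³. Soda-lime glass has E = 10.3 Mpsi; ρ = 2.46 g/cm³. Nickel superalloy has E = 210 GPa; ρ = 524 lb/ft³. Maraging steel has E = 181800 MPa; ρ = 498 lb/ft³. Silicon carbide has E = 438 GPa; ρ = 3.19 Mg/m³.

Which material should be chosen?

silicon carbide

After converting to SI:
  bronze: E = 115.0 GPa, ρ = 8842 kg/m³
  soda-lime glass: E = 71.02 GPa, ρ = 2460 kg/m³
  nickel superalloy: E = 210.0 GPa, ρ = 8394 kg/m³
  maraging steel: E = 181.8 GPa, ρ = 7977 kg/m³
  silicon carbide: E = 438.0 GPa, ρ = 3190 kg/m³
  silicon carbide: M = 2.38×10⁻³
  soda-lime glass: M = 1.68×10⁻³
  maraging steel: M = 0.710×10⁻³
  nickel superalloy: M = 0.708×10⁻³
  bronze: M = 0.550×10⁻³
Silicon carbide ranks first.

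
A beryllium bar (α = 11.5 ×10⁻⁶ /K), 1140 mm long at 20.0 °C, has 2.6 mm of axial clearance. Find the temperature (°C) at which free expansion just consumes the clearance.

218 °C

α·L₀·ΔT = 2.6 mm ⇒ ΔT = 2.6 / (11.5×10⁻⁶ × 1140.0) = 198.3 K.
T = 20.0 + 198.3 = 218.3 °C.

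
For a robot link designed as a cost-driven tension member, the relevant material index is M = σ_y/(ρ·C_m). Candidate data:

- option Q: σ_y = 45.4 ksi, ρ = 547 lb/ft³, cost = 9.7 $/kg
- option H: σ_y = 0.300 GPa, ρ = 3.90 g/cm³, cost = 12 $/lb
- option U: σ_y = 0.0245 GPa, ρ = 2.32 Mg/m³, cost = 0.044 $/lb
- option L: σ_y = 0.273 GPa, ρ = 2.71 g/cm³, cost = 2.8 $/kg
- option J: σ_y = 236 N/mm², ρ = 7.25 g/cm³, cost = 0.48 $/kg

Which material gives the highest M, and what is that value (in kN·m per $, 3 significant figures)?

option U, M = 109 kN·m per $

After converting to SI:
  option Q: σ_y = 313.0 MPa, ρ = 8762 kg/m³, cost = 9.700 $/kg
  option H: σ_y = 300.0 MPa, ρ = 3900 kg/m³, cost = 26.46 $/kg
  option U: σ_y = 24.50 MPa, ρ = 2320 kg/m³, cost = 0.09700 $/kg
  option L: σ_y = 273.0 MPa, ρ = 2710 kg/m³, cost = 2.800 $/kg
  option J: σ_y = 236.0 MPa, ρ = 7250 kg/m³, cost = 0.4800 $/kg
  option U: M = 109 kN·m per $
  option J: M = 67.8 kN·m per $
  option L: M = 36.0 kN·m per $
  option Q: M = 3.68 kN·m per $
  option H: M = 2.91 kN·m per $
The maximum is for option U.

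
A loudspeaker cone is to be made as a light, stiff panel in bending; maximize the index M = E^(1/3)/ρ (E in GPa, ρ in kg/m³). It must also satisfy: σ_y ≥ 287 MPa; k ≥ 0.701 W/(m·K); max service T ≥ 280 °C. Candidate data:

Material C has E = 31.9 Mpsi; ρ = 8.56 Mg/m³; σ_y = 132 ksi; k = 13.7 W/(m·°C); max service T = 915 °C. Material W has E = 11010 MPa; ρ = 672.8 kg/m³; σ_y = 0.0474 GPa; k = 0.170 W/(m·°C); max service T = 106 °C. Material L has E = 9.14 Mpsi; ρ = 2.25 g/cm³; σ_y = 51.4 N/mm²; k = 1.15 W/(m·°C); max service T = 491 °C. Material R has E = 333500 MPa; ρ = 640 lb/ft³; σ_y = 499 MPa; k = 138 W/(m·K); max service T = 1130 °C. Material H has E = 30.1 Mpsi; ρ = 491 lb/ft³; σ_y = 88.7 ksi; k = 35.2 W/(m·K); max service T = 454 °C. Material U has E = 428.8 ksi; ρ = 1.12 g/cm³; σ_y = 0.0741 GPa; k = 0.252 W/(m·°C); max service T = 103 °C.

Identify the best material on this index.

Screen on constraints: σ_y ≥ 287 MPa; k ≥ 0.701 W/(m·K); max service T ≥ 280 °C. Survivors: material C, material R, material H.
Putting every candidate on a common basis:
  material C: E = 219.9 GPa, ρ = 8560 kg/m³
  material R: E = 333.5 GPa, ρ = 10250 kg/m³
  material H: E = 207.5 GPa, ρ = 7865 kg/m³
  material H: M = 0.753×10⁻³
  material C: M = 0.705×10⁻³
  material R: M = 0.676×10⁻³
Highest index: material H.

material H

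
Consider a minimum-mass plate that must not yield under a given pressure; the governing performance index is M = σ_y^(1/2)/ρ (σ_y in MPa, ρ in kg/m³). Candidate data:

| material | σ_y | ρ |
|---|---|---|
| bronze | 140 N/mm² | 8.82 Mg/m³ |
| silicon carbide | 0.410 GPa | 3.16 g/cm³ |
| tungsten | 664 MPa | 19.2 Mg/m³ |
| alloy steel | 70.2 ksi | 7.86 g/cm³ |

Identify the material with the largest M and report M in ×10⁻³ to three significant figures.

After converting to SI:
  bronze: σ_y = 140.0 MPa, ρ = 8820 kg/m³
  silicon carbide: σ_y = 410.0 MPa, ρ = 3160 kg/m³
  tungsten: σ_y = 664.0 MPa, ρ = 19200 kg/m³
  alloy steel: σ_y = 484.0 MPa, ρ = 7860 kg/m³
  silicon carbide: M = 6.41×10⁻³
  alloy steel: M = 2.80×10⁻³
  tungsten: M = 1.34×10⁻³
  bronze: M = 1.34×10⁻³
Silicon carbide ranks first.

silicon carbide, M = 6.41×10⁻³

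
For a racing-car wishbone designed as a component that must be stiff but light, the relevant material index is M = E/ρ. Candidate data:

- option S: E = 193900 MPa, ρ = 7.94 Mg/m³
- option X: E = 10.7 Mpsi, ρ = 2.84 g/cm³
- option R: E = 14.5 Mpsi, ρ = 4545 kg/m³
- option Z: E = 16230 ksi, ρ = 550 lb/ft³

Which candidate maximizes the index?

After converting to SI:
  option S: E = 193.9 GPa, ρ = 7940 kg/m³
  option X: E = 73.77 GPa, ρ = 2840 kg/m³
  option R: E = 99.97 GPa, ρ = 4545 kg/m³
  option Z: E = 111.9 GPa, ρ = 8810 kg/m³
  option X: M = 26.0 MN·m/kg
  option S: M = 24.4 MN·m/kg
  option R: M = 22.0 MN·m/kg
  option Z: M = 12.7 MN·m/kg
Option X ranks first.

option X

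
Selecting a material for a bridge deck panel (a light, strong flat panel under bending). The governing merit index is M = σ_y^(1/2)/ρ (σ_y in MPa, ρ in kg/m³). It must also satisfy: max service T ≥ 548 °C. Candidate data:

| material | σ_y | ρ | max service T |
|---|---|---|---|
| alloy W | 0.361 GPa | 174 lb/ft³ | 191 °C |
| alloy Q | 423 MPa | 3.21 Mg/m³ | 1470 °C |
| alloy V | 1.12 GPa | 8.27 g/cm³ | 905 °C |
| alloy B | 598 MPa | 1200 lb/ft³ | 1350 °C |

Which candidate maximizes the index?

alloy Q

Screen on constraints: max service T ≥ 548 °C. Survivors: alloy Q, alloy V, alloy B.
Normalizing units and computing the index:
  alloy Q: σ_y = 423.0 MPa, ρ = 3210 kg/m³
  alloy V: σ_y = 1120 MPa, ρ = 8270 kg/m³
  alloy B: σ_y = 598.0 MPa, ρ = 19220 kg/m³
  alloy Q: M = 6.41×10⁻³
  alloy V: M = 4.05×10⁻³
  alloy B: M = 1.27×10⁻³
The maximum is for alloy Q.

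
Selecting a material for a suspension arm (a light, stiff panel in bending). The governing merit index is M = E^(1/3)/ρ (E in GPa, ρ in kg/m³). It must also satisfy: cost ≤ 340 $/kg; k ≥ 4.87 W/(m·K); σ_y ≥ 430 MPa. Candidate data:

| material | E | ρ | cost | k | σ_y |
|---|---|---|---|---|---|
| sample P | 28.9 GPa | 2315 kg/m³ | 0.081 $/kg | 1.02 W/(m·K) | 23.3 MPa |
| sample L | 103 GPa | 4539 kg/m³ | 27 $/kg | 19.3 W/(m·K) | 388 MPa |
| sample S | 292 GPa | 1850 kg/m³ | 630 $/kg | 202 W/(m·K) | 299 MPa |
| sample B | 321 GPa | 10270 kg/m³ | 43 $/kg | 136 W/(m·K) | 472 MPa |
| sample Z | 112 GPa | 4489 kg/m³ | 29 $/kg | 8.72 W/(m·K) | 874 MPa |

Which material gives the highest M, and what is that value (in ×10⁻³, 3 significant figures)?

sample Z, M = 1.07×10⁻³

Screen on constraints: cost ≤ 340 $/kg; k ≥ 4.87 W/(m·K); σ_y ≥ 430 MPa. Survivors: sample B, sample Z.
Evaluate M for each candidate:
  sample Z: M = 1.07×10⁻³
  sample B: M = 0.667×10⁻³
Sample Z ranks first.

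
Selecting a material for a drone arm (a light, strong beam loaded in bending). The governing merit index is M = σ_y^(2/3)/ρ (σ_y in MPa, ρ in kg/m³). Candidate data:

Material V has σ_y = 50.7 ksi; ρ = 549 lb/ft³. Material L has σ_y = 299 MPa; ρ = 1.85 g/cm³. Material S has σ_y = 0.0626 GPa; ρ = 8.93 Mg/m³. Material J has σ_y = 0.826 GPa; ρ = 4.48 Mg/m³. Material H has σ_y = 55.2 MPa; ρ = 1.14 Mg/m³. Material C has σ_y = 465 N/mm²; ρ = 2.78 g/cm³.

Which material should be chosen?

After converting to SI:
  material V: σ_y = 349.6 MPa, ρ = 8794 kg/m³
  material L: σ_y = 299.0 MPa, ρ = 1850 kg/m³
  material S: σ_y = 62.60 MPa, ρ = 8930 kg/m³
  material J: σ_y = 826.0 MPa, ρ = 4480 kg/m³
  material H: σ_y = 55.20 MPa, ρ = 1140 kg/m³
  material C: σ_y = 465.0 MPa, ρ = 2780 kg/m³
  material L: M = 24.2×10⁻³
  material C: M = 21.6×10⁻³
  material J: M = 19.7×10⁻³
  material H: M = 12.7×10⁻³
  material V: M = 5.64×10⁻³
  material S: M = 1.77×10⁻³
Material L has the largest M.

material L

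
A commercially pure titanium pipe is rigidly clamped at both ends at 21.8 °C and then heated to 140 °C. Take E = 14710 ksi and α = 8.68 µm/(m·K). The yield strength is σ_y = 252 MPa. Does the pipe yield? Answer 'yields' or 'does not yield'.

E = 14710 ksi = 101.4 GPa.
ΔT = 118.2 K. Constrained thermal stress σ = E·α·ΔT = 101.4×10³ MPa × 8.68×10⁻⁶ × 118.2 = 104 MPa (compressive).
Compare to σ_y = 252 MPa: σ < σ_y, so it does not yield.

does not yield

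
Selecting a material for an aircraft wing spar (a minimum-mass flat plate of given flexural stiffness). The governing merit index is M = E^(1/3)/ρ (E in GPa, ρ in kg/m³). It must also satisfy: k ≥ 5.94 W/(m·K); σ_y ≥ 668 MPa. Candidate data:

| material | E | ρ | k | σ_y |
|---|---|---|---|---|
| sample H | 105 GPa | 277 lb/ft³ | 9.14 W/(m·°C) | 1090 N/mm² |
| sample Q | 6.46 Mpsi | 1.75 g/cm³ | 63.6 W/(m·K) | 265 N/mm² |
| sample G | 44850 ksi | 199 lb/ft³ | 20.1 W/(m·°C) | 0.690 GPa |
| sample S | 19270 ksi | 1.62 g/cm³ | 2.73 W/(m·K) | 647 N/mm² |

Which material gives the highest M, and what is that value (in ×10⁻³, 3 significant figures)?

Screen on constraints: k ≥ 5.94 W/(m·K); σ_y ≥ 668 MPa. Survivors: sample H, sample G.
In SI units:
  sample H: E = 105.0 GPa, ρ = 4437 kg/m³
  sample G: E = 309.2 GPa, ρ = 3188 kg/m³
  sample G: M = 2.12×10⁻³
  sample H: M = 1.06×10⁻³
Highest index: sample G.

sample G, M = 2.12×10⁻³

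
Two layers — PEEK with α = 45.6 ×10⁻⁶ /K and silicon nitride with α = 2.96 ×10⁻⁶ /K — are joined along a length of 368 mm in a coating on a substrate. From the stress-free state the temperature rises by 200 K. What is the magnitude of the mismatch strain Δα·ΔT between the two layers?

8.53×10⁻³

Δα = |45.6 − 2.96|×10⁻⁶/K = 42.6×10⁻⁶/K.
Mismatch strain = Δα·ΔT = 42.6×10⁻⁶ × 200.0 = 8.53×10⁻³.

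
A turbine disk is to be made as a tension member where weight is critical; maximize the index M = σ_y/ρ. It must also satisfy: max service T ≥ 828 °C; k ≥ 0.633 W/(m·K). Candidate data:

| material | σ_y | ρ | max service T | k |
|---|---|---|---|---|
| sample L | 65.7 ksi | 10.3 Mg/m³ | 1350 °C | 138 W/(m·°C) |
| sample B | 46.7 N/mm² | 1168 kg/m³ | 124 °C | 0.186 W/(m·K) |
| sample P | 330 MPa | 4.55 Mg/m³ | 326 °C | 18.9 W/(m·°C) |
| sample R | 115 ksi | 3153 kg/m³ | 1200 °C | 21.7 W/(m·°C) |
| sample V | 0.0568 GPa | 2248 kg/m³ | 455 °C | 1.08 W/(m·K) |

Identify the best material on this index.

sample R

Screen on constraints: max service T ≥ 828 °C; k ≥ 0.633 W/(m·K). Survivors: sample L, sample R.
In SI units:
  sample L: σ_y = 453.0 MPa, ρ = 10300 kg/m³
  sample R: σ_y = 792.9 MPa, ρ = 3153 kg/m³
  sample R: M = 251 kN·m/kg
  sample L: M = 44.0 kN·m/kg
The maximum is for sample R.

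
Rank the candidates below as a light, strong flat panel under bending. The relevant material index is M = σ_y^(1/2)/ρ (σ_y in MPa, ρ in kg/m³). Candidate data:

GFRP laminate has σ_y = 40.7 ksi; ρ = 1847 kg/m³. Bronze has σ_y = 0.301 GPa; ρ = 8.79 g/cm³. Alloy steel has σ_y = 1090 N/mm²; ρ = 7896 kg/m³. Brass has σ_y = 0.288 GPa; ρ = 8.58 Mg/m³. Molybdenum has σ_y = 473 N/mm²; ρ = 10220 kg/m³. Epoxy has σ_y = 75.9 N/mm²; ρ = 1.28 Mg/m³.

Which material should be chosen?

Convert each candidate to consistent units, then evaluate M:
  GFRP laminate: σ_y = 280.6 MPa, ρ = 1847 kg/m³
  bronze: σ_y = 301.0 MPa, ρ = 8790 kg/m³
  alloy steel: σ_y = 1090 MPa, ρ = 7896 kg/m³
  brass: σ_y = 288.0 MPa, ρ = 8580 kg/m³
  molybdenum: σ_y = 473.0 MPa, ρ = 10220 kg/m³
  epoxy: σ_y = 75.90 MPa, ρ = 1280 kg/m³
  GFRP laminate: M = 9.07×10⁻³
  epoxy: M = 6.81×10⁻³
  alloy steel: M = 4.18×10⁻³
  molybdenum: M = 2.13×10⁻³
  brass: M = 1.98×10⁻³
  bronze: M = 1.97×10⁻³
GFRP laminate has the largest M.

GFRP laminate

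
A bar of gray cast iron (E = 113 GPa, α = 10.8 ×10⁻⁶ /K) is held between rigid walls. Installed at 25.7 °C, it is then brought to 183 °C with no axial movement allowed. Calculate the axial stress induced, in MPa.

ΔT = 157.3 K. Constrained thermal stress σ = E·α·ΔT = 113.0×10³ MPa × 10.8×10⁻⁶ × 157.3 = 192 MPa (compressive).

192 MPa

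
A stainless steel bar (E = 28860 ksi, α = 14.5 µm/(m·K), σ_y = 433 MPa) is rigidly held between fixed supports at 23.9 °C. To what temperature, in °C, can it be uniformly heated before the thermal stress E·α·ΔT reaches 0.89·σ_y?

157 °C

E = 28860 ksi = 199.0 GPa.
E·α·ΔT = 385.4 MPa ⇒ ΔT = 385.4 / (199.0×10³ × 14.5×10⁻⁶) = 133.6 K.
T = 23.9 + 133.6 = 157.5 °C.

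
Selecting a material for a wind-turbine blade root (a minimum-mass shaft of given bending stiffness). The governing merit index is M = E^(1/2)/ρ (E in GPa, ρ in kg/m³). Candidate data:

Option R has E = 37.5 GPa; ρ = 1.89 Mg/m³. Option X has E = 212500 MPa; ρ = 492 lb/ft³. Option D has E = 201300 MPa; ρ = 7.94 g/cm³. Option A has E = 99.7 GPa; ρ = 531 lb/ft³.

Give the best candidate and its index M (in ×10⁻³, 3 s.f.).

Putting every candidate on a common basis:
  option R: E = 37.50 GPa, ρ = 1890 kg/m³
  option X: E = 212.5 GPa, ρ = 7881 kg/m³
  option D: E = 201.3 GPa, ρ = 7940 kg/m³
  option A: E = 99.70 GPa, ρ = 8506 kg/m³
  option R: M = 3.24×10⁻³
  option X: M = 1.85×10⁻³
  option D: M = 1.79×10⁻³
  option A: M = 1.17×10⁻³
The maximum is for option R.

option R, M = 3.24×10⁻³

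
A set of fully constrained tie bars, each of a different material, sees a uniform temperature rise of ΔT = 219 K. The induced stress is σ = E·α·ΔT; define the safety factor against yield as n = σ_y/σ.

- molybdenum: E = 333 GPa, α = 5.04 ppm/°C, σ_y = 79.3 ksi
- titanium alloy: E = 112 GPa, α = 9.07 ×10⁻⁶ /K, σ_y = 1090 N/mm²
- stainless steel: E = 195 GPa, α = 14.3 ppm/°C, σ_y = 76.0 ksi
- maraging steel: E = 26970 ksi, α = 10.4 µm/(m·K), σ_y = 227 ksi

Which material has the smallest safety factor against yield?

stainless steel

Per material, after unit conversion:
  molybdenum: E = 333.0, α = 5.04, σ_y = 546.8 → σ = 368 MPa, n = 1.49
  titanium alloy: E = 112.0, α = 9.07, σ_y = 1090 → σ = 222 MPa, n = 4.90
  stainless steel: E = 195.0, α = 14.3, σ_y = 524.0 → σ = 611 MPa, n = 0.858
  maraging steel: E = 186.0, α = 10.4, σ_y = 1565 → σ = 424 MPa, n = 3.70
The minimum is stainless steel at n = 0.858.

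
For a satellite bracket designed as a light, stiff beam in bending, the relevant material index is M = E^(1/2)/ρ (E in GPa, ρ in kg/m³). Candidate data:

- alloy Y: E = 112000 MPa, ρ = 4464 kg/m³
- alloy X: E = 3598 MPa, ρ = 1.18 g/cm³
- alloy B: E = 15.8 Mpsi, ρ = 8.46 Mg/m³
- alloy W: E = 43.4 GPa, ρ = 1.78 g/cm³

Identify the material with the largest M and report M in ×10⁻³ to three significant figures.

After converting to SI:
  alloy Y: E = 112.0 GPa, ρ = 4464 kg/m³
  alloy X: E = 3.598 GPa, ρ = 1180 kg/m³
  alloy B: E = 108.9 GPa, ρ = 8460 kg/m³
  alloy W: E = 43.40 GPa, ρ = 1780 kg/m³
  alloy W: M = 3.70×10⁻³
  alloy Y: M = 2.37×10⁻³
  alloy X: M = 1.61×10⁻³
  alloy B: M = 1.23×10⁻³
Alloy W has the largest M.

alloy W, M = 3.70×10⁻³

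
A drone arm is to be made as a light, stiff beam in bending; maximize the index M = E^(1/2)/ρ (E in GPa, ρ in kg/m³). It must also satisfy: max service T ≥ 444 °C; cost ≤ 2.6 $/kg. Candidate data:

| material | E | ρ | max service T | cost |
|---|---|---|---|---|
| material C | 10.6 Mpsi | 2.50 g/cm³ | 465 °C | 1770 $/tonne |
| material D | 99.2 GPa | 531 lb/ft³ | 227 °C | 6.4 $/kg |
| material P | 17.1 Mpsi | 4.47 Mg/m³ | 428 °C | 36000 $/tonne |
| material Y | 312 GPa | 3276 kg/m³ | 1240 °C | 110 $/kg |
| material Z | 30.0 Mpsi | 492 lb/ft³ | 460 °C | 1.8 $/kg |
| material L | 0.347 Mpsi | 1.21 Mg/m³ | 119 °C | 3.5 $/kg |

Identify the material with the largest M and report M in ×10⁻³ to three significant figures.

Screen on constraints: max service T ≥ 444 °C; cost ≤ 2.6 $/kg. Survivors: material C, material Z.
After converting to SI:
  material C: E = 73.08 GPa, ρ = 2500 kg/m³
  material Z: E = 206.8 GPa, ρ = 7881 kg/m³
  material C: M = 3.42×10⁻³
  material Z: M = 1.82×10⁻³
Highest index: material C.

material C, M = 3.42×10⁻³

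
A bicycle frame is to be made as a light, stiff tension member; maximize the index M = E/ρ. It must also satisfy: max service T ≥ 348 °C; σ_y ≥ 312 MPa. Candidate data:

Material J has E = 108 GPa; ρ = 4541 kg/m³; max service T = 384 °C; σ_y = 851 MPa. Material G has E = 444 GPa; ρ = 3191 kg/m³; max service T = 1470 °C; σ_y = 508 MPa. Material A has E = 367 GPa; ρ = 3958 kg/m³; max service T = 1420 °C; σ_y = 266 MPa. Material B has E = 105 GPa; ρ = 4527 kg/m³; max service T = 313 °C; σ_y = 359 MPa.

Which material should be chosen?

Screen on constraints: max service T ≥ 348 °C; σ_y ≥ 312 MPa. Survivors: material J, material G.
Per-candidate index values:
  material G: M = 139 MN·m/kg
  material J: M = 23.8 MN·m/kg
Highest index: material G.

material G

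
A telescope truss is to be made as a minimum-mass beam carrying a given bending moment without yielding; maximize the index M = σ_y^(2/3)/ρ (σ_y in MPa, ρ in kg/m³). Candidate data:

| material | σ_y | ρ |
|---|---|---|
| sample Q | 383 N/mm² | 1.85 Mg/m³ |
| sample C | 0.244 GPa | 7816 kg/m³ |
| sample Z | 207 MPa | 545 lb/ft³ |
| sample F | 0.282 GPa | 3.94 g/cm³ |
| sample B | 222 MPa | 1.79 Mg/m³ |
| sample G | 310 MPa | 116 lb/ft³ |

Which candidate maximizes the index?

Convert each candidate to consistent units, then evaluate M:
  sample Q: σ_y = 383.0 MPa, ρ = 1850 kg/m³
  sample C: σ_y = 244.0 MPa, ρ = 7816 kg/m³
  sample Z: σ_y = 207.0 MPa, ρ = 8730 kg/m³
  sample F: σ_y = 282.0 MPa, ρ = 3940 kg/m³
  sample B: σ_y = 222.0 MPa, ρ = 1790 kg/m³
  sample G: σ_y = 310.0 MPa, ρ = 1858 kg/m³
  sample Q: M = 28.5×10⁻³
  sample G: M = 24.7×10⁻³
  sample B: M = 20.5×10⁻³
  sample F: M = 10.9×10⁻³
  sample C: M = 5.00×10⁻³
  sample Z: M = 4.01×10⁻³
Sample Q ranks first.

sample Q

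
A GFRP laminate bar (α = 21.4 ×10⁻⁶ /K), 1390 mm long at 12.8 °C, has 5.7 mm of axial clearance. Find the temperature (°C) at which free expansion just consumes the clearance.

α·L₀·ΔT = 5.7 mm ⇒ ΔT = 5.7 / (21.4×10⁻⁶ × 1390.0) = 191.6 K.
T = 12.8 + 191.6 = 204.4 °C.

204 °C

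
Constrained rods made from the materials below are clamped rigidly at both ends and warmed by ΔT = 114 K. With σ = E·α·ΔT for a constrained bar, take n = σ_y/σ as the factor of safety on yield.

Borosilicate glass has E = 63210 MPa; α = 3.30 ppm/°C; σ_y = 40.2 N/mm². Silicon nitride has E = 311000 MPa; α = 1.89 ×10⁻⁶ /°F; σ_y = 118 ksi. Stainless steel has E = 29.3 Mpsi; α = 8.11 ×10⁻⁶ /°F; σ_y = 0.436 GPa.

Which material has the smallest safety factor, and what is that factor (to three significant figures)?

In consistent units (E in GPa, α in ×10⁻⁶/K, σ_y in MPa):
  borosilicate glass: E = 63.21, α = 3.30, σ_y = 40.20 → σ = 23.8 MPa, n = 1.69
  silicon nitride: E = 311.0, α = 3.40, σ_y = 813.6 → σ = 121 MPa, n = 6.75
  stainless steel: E = 202.0, α = 14.6, σ_y = 436.0 → σ = 336 MPa, n = 1.30
Stainless steel has the lowest safety factor, n = 1.30.

stainless steel, n = 1.30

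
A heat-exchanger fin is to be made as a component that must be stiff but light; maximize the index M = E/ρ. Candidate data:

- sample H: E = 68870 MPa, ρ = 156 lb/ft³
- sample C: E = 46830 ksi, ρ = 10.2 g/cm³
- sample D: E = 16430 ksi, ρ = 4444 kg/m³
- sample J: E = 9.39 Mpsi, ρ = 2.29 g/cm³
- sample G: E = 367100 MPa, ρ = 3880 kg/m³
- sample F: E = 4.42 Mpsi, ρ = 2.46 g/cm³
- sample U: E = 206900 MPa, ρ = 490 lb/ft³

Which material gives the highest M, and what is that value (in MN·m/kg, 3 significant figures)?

Normalizing units and computing the index:
  sample H: E = 68.87 GPa, ρ = 2499 kg/m³
  sample C: E = 322.9 GPa, ρ = 10200 kg/m³
  sample D: E = 113.3 GPa, ρ = 4444 kg/m³
  sample J: E = 64.74 GPa, ρ = 2290 kg/m³
  sample G: E = 367.1 GPa, ρ = 3880 kg/m³
  sample F: E = 30.47 GPa, ρ = 2460 kg/m³
  sample U: E = 206.9 GPa, ρ = 7849 kg/m³
  sample G: M = 94.6 MN·m/kg
  sample C: M = 31.7 MN·m/kg
  sample J: M = 28.3 MN·m/kg
  sample H: M = 27.6 MN·m/kg
  sample U: M = 26.4 MN·m/kg
  sample D: M = 25.5 MN·m/kg
  sample F: M = 12.4 MN·m/kg
Highest index: sample G.

sample G, M = 94.6 MN·m/kg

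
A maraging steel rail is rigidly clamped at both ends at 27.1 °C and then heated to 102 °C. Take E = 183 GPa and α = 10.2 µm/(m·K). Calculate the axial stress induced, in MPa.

140 MPa

ΔT = 74.90 K. Constrained thermal stress σ = E·α·ΔT = 183.0×10³ MPa × 10.2×10⁻⁶ × 74.90 = 140 MPa (compressive).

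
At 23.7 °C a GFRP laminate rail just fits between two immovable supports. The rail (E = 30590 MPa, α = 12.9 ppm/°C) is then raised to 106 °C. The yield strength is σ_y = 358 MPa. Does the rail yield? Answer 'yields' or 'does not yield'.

E = 30590 MPa = 30.59 GPa.
ΔT = 82.30 K. Constrained thermal stress σ = E·α·ΔT = 30.59×10³ MPa × 12.9×10⁻⁶ × 82.30 = 32.5 MPa (compressive).
Compare to σ_y = 358 MPa: σ < σ_y, so it does not yield.

does not yield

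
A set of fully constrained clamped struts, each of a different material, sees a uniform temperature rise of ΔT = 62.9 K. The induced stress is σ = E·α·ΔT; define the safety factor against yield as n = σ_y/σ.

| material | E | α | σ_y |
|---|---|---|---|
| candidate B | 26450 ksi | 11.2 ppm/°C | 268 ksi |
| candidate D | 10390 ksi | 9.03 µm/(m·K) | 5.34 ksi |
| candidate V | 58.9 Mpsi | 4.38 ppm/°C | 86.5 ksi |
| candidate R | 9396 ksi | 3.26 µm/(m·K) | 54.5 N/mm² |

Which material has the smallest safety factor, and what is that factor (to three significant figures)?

candidate D, n = 0.905

Per material, after unit conversion:
  candidate B: E = 182.4, α = 11.2, σ_y = 1848 → σ = 128 MPa, n = 14.4
  candidate D: E = 71.64, α = 9.03, σ_y = 36.82 → σ = 40.7 MPa, n = 0.905
  candidate V: E = 406.1, α = 4.38, σ_y = 596.4 → σ = 112 MPa, n = 5.33
  candidate R: E = 64.78, α = 3.26, σ_y = 54.50 → σ = 13.3 MPa, n = 4.10
Candidate D has the lowest safety factor, n = 0.905.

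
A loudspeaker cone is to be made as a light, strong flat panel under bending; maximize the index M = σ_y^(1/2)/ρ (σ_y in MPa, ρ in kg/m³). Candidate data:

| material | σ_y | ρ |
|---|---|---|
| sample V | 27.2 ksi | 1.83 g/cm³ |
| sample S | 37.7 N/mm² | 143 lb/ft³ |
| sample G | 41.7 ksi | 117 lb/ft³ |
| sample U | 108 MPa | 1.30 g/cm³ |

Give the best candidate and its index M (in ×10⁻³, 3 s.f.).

sample G, M = 9.05×10⁻³

Normalizing units and computing the index:
  sample V: σ_y = 187.5 MPa, ρ = 1830 kg/m³
  sample S: σ_y = 37.70 MPa, ρ = 2291 kg/m³
  sample G: σ_y = 287.5 MPa, ρ = 1874 kg/m³
  sample U: σ_y = 108.0 MPa, ρ = 1300 kg/m³
  sample G: M = 9.05×10⁻³
  sample U: M = 7.99×10⁻³
  sample V: M = 7.48×10⁻³
  sample S: M = 2.68×10⁻³
The maximum is for sample G.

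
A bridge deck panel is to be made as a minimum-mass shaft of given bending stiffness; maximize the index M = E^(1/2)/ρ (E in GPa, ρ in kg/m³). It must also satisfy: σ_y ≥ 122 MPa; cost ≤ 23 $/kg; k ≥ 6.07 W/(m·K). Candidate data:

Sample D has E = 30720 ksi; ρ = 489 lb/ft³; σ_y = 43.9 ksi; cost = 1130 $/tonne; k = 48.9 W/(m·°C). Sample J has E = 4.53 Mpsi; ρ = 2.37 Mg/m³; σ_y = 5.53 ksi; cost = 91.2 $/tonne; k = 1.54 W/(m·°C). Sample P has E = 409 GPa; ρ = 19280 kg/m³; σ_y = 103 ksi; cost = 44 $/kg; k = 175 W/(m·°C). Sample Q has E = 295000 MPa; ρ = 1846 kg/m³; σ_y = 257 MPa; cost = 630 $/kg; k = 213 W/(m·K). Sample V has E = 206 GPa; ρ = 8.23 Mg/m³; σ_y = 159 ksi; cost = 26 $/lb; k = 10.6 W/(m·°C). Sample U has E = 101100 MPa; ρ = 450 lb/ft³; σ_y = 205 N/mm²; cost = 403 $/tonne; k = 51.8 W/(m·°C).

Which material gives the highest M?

sample D

Screen on constraints: σ_y ≥ 122 MPa; cost ≤ 23 $/kg; k ≥ 6.07 W/(m·K). Survivors: sample D, sample U.
After converting to SI:
  sample D: E = 211.8 GPa, ρ = 7833 kg/m³
  sample U: E = 101.1 GPa, ρ = 7208 kg/m³
  sample D: M = 1.86×10⁻³
  sample U: M = 1.39×10⁻³
Highest index: sample D.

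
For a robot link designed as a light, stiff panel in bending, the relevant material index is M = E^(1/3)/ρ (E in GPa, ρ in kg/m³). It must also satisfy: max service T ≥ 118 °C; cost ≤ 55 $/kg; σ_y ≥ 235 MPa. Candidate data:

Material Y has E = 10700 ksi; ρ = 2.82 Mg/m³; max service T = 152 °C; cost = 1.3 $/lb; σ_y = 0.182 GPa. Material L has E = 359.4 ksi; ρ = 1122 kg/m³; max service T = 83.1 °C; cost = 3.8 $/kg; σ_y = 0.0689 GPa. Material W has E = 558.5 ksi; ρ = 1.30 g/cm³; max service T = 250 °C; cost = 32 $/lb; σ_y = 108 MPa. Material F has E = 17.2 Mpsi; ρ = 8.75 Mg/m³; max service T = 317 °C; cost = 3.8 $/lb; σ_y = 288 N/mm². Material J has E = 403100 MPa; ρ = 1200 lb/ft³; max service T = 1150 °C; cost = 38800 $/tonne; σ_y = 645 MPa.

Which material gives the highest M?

Screen on constraints: max service T ≥ 118 °C; cost ≤ 55 $/kg; σ_y ≥ 235 MPa. Survivors: material F, material J.
Normalizing units and computing the index:
  material F: E = 118.6 GPa, ρ = 8750 kg/m³
  material J: E = 403.1 GPa, ρ = 19220 kg/m³
  material F: M = 0.561×10⁻³
  material J: M = 0.384×10⁻³
Material F ranks first.

material F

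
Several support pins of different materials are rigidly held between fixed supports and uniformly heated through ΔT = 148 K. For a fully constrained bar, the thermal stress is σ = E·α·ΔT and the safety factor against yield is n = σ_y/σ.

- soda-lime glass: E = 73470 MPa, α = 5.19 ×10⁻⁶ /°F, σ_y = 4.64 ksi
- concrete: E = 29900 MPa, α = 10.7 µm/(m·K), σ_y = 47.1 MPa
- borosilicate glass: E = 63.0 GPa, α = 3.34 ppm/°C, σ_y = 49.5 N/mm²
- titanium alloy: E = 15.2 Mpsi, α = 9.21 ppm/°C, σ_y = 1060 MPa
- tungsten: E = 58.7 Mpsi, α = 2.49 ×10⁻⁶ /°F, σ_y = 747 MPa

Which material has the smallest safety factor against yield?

soda-lime glass

Converting E to GPa, α to ×10⁻⁶/K, σ_y to MPa, then σ and n for each:
  soda-lime glass: E = 73.47, α = 9.34, σ_y = 31.99 → σ = 102 MPa, n = 0.315
  concrete: E = 29.90, α = 10.7, σ_y = 47.10 → σ = 47.3 MPa, n = 0.995
  borosilicate glass: E = 63.00, α = 3.34, σ_y = 49.50 → σ = 31.1 MPa, n = 1.59
  titanium alloy: E = 104.8, α = 9.21, σ_y = 1060 → σ = 143 MPa, n = 7.42
  tungsten: E = 404.7, α = 4.48, σ_y = 747.0 → σ = 268 MPa, n = 2.78
Smallest n: soda-lime glass with n = 0.315.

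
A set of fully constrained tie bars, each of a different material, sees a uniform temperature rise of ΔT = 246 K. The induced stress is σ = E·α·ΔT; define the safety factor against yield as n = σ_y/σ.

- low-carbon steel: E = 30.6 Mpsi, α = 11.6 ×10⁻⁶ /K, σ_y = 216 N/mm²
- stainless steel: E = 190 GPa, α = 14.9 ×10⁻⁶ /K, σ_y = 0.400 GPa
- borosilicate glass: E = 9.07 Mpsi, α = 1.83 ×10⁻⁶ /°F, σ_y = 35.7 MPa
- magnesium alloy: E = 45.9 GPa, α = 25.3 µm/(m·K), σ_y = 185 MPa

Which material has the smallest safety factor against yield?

low-carbon steel

With everything in SI (GPa, ×10⁻⁶/K, MPa):
  low-carbon steel: E = 211.0, α = 11.6, σ_y = 216.0 → σ = 602 MPa, n = 0.359
  stainless steel: E = 190.0, α = 14.9, σ_y = 400.0 → σ = 696 MPa, n = 0.574
  borosilicate glass: E = 62.54, α = 3.29, σ_y = 35.70 → σ = 50.7 MPa, n = 0.705
  magnesium alloy: E = 45.90, α = 25.3, σ_y = 185.0 → σ = 286 MPa, n = 0.648
The minimum is low-carbon steel at n = 0.359.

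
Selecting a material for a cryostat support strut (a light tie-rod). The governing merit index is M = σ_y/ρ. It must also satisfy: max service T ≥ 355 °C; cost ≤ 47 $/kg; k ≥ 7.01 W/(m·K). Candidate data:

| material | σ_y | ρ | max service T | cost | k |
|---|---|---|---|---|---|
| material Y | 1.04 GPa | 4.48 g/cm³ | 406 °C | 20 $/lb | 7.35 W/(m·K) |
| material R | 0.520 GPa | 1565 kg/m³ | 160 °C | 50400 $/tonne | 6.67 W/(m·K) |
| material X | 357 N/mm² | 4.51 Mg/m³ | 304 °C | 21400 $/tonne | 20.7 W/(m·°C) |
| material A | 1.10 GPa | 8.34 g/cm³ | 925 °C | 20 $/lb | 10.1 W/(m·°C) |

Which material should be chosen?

Screen on constraints: max service T ≥ 355 °C; cost ≤ 47 $/kg; k ≥ 7.01 W/(m·K). Survivors: material Y, material A.
In SI units:
  material Y: σ_y = 1040 MPa, ρ = 4480 kg/m³
  material A: σ_y = 1100 MPa, ρ = 8340 kg/m³
  material Y: M = 232 kN·m/kg
  material A: M = 132 kN·m/kg
Material Y has the largest M.

material Y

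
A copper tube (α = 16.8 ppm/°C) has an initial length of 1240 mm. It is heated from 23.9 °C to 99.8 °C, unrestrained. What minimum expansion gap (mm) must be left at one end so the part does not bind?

1.58 mm

ΔT = 99.8 − 23.9 = 75.90 K.
ΔL = α·L₀·ΔT = 16.8×10⁻⁶ × 1240 mm × 75.90 K = 1.58 mm.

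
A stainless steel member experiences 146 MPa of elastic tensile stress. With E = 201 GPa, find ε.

7.26×10⁻⁴

ε = σ/E = 146 / 201000 = 7.26×10⁻⁴.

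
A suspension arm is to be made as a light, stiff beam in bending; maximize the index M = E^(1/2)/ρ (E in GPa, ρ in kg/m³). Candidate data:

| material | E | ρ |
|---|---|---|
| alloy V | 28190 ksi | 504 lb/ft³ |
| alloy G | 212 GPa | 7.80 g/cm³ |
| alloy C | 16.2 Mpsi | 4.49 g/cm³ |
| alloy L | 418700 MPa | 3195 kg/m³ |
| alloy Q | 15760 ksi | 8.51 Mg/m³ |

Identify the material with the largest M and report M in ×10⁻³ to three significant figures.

alloy L, M = 6.40×10⁻³

Convert each candidate to consistent units, then evaluate M:
  alloy V: E = 194.4 GPa, ρ = 8073 kg/m³
  alloy G: E = 212.0 GPa, ρ = 7800 kg/m³
  alloy C: E = 111.7 GPa, ρ = 4490 kg/m³
  alloy L: E = 418.7 GPa, ρ = 3195 kg/m³
  alloy Q: E = 108.7 GPa, ρ = 8510 kg/m³
  alloy L: M = 6.40×10⁻³
  alloy C: M = 2.35×10⁻³
  alloy G: M = 1.87×10⁻³
  alloy V: M = 1.73×10⁻³
  alloy Q: M = 1.22×10⁻³
Alloy L has the largest M.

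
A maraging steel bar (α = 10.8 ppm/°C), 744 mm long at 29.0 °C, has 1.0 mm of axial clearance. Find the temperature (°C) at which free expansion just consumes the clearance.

α·L₀·ΔT = 1.0 mm ⇒ ΔT = 1.0 / (10.8×10⁻⁶ × 744.0) = 124.5 K.
T = 29.0 + 124.5 = 153.5 °C.

153 °C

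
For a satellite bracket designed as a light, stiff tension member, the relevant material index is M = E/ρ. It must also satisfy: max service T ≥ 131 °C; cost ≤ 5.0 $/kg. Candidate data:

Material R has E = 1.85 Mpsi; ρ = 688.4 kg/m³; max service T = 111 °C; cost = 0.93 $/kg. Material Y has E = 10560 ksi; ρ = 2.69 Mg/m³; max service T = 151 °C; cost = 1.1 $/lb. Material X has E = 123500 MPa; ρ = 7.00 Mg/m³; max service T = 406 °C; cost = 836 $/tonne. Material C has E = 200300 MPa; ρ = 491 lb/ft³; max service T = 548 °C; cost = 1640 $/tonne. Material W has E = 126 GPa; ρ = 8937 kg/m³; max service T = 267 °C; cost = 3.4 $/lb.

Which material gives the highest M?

Screen on constraints: max service T ≥ 131 °C; cost ≤ 5.0 $/kg. Survivors: material Y, material X, material C.
Putting every candidate on a common basis:
  material Y: E = 72.81 GPa, ρ = 2690 kg/m³
  material X: E = 123.5 GPa, ρ = 7000 kg/m³
  material C: E = 200.3 GPa, ρ = 7865 kg/m³
  material Y: M = 27.1 MN·m/kg
  material C: M = 25.5 MN·m/kg
  material X: M = 17.6 MN·m/kg
The maximum is for material Y.

material Y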